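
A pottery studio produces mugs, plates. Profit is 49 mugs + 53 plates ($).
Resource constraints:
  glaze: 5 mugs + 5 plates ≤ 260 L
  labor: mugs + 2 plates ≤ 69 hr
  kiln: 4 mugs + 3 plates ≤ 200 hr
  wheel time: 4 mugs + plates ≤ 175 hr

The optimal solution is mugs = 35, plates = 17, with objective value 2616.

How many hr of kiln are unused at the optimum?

9

kiln used = 4·35 + 3·17 = 191; slack = 200 − 191 = 9.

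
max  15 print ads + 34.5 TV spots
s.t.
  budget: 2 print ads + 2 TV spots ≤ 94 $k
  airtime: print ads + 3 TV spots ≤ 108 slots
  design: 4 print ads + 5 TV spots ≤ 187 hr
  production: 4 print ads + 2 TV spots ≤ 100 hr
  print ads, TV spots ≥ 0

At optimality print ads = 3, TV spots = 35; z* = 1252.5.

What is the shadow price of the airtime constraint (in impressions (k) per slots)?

9

Binding: airtime and design. Non-binding: budget (18 unused), production (18 unused).
Slack constraints have shadow price 0 (complementary slackness).
Dual feasibility on the basic columns requires 1·y_airtime + 4·y_design = 15, 3·y_airtime + 5·y_design = 34.5.
Solving: y_airtime = 9, y_design = 1.5.
Shadow price of airtime = 9.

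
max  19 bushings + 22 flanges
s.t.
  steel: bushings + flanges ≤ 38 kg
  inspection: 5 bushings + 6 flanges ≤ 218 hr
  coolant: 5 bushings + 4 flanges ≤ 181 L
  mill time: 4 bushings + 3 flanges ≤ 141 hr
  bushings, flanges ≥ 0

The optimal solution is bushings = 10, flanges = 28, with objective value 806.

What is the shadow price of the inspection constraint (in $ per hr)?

3

Check each constraint at x*: steel 38/38 (tight); inspection 218/218 (tight); coolant 162/181 (slack 19); mill time 124/141 (slack 17).
Since coolant, mill time are not tight, their duals are 0.
From A_Bᵀ y = c: 1·y_steel + 5·y_inspection = 19; 1·y_steel + 6·y_inspection = 22.
This yields shadow prices y_steel = 4, y_inspection = 3.
Shadow price of inspection = 3.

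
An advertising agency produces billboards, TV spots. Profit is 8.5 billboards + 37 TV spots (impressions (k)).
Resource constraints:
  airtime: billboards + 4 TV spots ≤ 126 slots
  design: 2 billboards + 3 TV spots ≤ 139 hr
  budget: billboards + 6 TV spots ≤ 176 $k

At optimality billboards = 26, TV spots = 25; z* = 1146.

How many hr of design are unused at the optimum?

12

design used = 2·26 + 3·25 = 127; slack = 139 − 127 = 12.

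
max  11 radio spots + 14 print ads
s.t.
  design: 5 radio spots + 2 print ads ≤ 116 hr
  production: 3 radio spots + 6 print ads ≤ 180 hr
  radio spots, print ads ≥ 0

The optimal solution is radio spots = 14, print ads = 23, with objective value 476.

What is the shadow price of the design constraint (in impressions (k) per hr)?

1

At the optimum: design uses 116 of 116 (binding); production uses 180 of 180 (binding).
From A_Bᵀ y = c: 5·y_design + 3·y_production = 11; 2·y_design + 6·y_production = 14.
Solving: y_design = 1, y_production = 2.
Shadow price of design = 1.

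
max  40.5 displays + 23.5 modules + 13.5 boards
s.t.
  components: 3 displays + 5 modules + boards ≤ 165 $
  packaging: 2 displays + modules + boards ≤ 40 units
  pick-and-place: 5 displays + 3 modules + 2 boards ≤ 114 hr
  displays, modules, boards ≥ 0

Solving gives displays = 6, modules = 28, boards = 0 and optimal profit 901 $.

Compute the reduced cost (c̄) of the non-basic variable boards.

-3.5

Check each constraint at x*: components 158/165 (slack 7); packaging 40/40 (tight); pick-and-place 114/114 (tight).
By complementary slackness, y = 0 for the non-binding constraint.
Dual feasibility on the basic columns requires 2·y_packaging + 5·y_pick-and-place = 40.5, 1·y_packaging + 3·y_pick-and-place = 23.5.
This yields shadow prices y_packaging = 4, y_pick-and-place = 6.5.
Reduced cost of boards: c₃ − yᵀa₃ = 13.5 − (4·1 + 6.5·2) = 13.5 − 17 = -3.5.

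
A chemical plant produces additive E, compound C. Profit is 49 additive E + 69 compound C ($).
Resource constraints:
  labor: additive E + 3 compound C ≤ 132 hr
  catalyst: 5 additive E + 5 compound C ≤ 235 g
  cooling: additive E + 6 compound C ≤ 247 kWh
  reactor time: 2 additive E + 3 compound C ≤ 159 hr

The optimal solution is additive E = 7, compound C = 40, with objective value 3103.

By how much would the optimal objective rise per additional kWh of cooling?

4

At the optimum: labor uses 127 of 132 (slack = 5); catalyst uses 235 of 235 (binding); cooling uses 247 of 247 (binding); reactor time uses 134 of 159 (slack = 25).
By complementary slackness, y = 0 for the non-binding constraints.
Dual feasibility on the basic columns requires 5·y_catalyst + 1·y_cooling = 49, 5·y_catalyst + 6·y_cooling = 69.
Solving: y_catalyst = 9, y_cooling = 4.
Shadow price of cooling = 4.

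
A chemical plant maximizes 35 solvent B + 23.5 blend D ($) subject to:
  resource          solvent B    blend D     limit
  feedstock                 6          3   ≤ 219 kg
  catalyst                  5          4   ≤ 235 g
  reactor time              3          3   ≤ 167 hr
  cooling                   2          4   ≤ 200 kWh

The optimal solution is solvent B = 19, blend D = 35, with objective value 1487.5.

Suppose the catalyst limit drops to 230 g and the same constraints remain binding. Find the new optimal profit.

1467.5

Check each constraint at x*: feedstock 219/219 (tight); catalyst 235/235 (tight); reactor time 162/167 (slack 5); cooling 178/200 (slack 22).
By complementary slackness, y = 0 for the non-binding constraints.
Dual feasibility on the basic columns requires 6·y_feedstock + 5·y_catalyst = 35, 3·y_feedstock + 4·y_catalyst = 23.5.
This yields shadow prices y_feedstock = 2.5, y_catalyst = 4.
Δz = y_catalyst·Δb = 4 × (-5) = -20, so new z* = 1487.5 − 20 = 1467.5.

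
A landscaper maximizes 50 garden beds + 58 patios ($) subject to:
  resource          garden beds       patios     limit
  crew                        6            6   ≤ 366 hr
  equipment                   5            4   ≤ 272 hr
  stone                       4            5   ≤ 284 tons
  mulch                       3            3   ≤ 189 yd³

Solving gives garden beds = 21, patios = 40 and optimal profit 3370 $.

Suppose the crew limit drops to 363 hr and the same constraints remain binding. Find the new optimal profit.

3361

At the optimum: crew uses 366 of 366 (binding); equipment uses 265 of 272 (slack = 7); stone uses 284 of 284 (binding); mulch uses 183 of 189 (slack = 6).
By complementary slackness, y = 0 for the non-binding constraints.
Dual feasibility on the basic columns requires 6·y_crew + 4·y_stone = 50, 6·y_crew + 5·y_stone = 58.
Solving: y_crew = 3, y_stone = 8.
Δz = y_crew·Δb = 3 × (-3) = -9, so new z* = 3370 − 9 = 3361.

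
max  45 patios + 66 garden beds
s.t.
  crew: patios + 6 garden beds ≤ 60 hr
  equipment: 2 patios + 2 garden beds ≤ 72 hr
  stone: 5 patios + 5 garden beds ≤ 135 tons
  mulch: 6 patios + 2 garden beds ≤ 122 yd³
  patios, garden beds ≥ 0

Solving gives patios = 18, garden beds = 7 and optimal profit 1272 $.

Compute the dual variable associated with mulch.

Binding: crew and mulch. Non-binding: equipment (22 unused), stone (10 unused).
Slack constraints have shadow price 0 (complementary slackness).
Dual feasibility on the basic columns requires 1·y_crew + 6·y_mulch = 45, 6·y_crew + 2·y_mulch = 66.
→ y_crew = 9 and y_mulch = 6.
Shadow price of mulch = 6.

6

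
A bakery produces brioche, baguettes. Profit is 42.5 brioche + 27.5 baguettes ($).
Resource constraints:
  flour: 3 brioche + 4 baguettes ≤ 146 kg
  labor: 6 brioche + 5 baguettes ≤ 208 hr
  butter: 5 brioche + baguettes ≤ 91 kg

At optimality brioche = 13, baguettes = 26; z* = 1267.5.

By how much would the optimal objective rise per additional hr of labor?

Check each constraint at x*: flour 143/146 (slack 3); labor 208/208 (tight); butter 91/91 (tight).
By complementary slackness, y = 0 for the non-binding constraint.
The binding rows give the dual system: 6·y_labor + 5·y_butter = 42.5 and 5·y_labor + 1·y_butter = 27.5.
This yields shadow prices y_labor = 5, y_butter = 2.5.
Shadow price of labor = 5.

5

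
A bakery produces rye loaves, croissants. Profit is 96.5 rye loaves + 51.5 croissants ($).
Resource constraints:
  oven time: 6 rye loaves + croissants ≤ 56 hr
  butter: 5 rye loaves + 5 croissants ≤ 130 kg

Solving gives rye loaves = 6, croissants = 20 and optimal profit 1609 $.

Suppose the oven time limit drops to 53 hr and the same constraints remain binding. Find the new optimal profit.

At the optimum: oven time uses 56 of 56 (binding); butter uses 130 of 130 (binding).
From A_Bᵀ y = c: 6·y_oven time + 5·y_butter = 96.5; 1·y_oven time + 5·y_butter = 51.5.
→ y_oven time = 9 and y_butter = 8.5.
Δz = y_oven time·Δb = 9 × (-3) = -27, so new z* = 1609 − 27 = 1582.

1582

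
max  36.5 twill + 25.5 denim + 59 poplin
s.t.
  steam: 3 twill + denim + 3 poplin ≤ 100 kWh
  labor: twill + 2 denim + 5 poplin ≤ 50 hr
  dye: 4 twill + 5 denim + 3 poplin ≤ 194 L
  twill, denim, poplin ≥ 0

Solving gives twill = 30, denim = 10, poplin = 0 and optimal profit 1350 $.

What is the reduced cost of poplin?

Binding: steam and labor. Non-binding: dye (24 unused).
Since dye is not tight, its dual is 0.
From A_Bᵀ y = c: 3·y_steam + 1·y_labor = 36.5; 1·y_steam + 2·y_labor = 25.5.
Solving: y_steam = 9.5, y_labor = 8.
Reduced cost of poplin: c₃ − yᵀa₃ = 59 − (9.5·3 + 8·5) = 59 − 68.5 = -9.5.

-9.5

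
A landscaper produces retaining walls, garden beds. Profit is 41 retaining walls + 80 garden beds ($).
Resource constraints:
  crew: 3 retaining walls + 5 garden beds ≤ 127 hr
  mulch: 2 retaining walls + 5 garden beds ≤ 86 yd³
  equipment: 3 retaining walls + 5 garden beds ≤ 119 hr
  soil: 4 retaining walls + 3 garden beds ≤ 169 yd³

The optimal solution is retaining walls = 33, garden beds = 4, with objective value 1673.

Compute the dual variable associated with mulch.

Check each constraint at x*: crew 119/127 (slack 8); mulch 86/86 (tight); equipment 119/119 (tight); soil 144/169 (slack 25).
Since crew, soil are not tight, their duals are 0.
From A_Bᵀ y = c: 2·y_mulch + 3·y_equipment = 41; 5·y_mulch + 5·y_equipment = 80.
This yields shadow prices y_mulch = 7, y_equipment = 9.
Shadow price of mulch = 7.

7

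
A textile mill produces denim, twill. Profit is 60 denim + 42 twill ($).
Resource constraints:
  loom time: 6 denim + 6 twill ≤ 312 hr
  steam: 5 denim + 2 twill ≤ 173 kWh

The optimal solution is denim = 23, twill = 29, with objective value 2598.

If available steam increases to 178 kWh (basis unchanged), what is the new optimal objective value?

Check each constraint at x*: loom time 312/312 (tight); steam 173/173 (tight).
Dual feasibility on the basic columns requires 6·y_loom time + 5·y_steam = 60, 6·y_loom time + 2·y_steam = 42.
This yields shadow prices y_loom time = 5, y_steam = 6.
Δz = y_steam·Δb = 6 × (5) = 30, so new z* = 2598 + 30 = 2628.

2628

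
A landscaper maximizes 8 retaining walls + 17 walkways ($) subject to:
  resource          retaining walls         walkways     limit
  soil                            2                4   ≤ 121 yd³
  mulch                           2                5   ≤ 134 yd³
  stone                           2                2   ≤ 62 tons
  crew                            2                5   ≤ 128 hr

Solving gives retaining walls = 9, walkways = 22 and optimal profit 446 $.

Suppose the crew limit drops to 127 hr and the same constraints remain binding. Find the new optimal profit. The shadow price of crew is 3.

Δb = -1, so new z* = 446 + (3)·(-1) = 446 − 3 = 443.

443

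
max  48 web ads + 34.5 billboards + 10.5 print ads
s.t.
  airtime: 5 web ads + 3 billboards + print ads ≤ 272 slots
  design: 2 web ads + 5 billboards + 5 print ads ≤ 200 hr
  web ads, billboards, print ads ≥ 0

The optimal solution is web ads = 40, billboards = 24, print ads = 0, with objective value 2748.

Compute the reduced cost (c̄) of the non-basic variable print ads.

-6

Both airtime and design are binding at x*.
The binding rows give the dual system: 5·y_airtime + 2·y_design = 48 and 3·y_airtime + 5·y_design = 34.5.
Solving: y_airtime = 9, y_design = 1.5.
Reduced cost of print ads: c₃ − yᵀa₃ = 10.5 − (9·1 + 1.5·5) = 10.5 − 16.5 = -6.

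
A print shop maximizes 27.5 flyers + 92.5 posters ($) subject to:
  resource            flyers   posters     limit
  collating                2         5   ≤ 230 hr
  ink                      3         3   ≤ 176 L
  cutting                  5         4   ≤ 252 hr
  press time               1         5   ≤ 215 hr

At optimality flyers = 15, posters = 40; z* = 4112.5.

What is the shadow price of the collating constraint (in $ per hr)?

9

Binding: collating and press time. Non-binding: ink (11 unused), cutting (17 unused).
By complementary slackness, y = 0 for the non-binding constraints.
From A_Bᵀ y = c: 2·y_collating + 1·y_press time = 27.5; 5·y_collating + 5·y_press time = 92.5.
Solving: y_collating = 9, y_press time = 9.5.
Shadow price of collating = 9.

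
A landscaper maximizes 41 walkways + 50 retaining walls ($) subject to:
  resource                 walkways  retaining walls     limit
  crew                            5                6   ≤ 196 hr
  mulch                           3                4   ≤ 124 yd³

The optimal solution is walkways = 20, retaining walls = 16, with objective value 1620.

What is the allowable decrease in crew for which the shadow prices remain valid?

Binding constraints: crew, mulch. The basis is B = [[5,6],[3,4]] with det 2.
Per unit decrease in crew, x* moves by d = (-2, 1.5).
The basis stays optimal until walkways reaches 0; allowable decrease = 10 hr.

10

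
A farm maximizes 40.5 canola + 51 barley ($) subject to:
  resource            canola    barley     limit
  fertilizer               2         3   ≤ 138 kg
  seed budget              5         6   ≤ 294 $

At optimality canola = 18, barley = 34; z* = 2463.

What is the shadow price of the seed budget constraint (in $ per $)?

6.5

Both fertilizer and seed budget are binding at x*.
The binding rows give the dual system: 2·y_fertilizer + 5·y_seed budget = 40.5 and 3·y_fertilizer + 6·y_seed budget = 51.
→ y_fertilizer = 4 and y_seed budget = 6.5.
Shadow price of seed budget = 6.5.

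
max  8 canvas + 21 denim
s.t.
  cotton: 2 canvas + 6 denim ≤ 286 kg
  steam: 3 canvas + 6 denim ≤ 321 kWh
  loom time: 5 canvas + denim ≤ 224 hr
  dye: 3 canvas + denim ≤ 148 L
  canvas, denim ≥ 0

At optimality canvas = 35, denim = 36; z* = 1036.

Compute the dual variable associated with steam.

1

Binding: cotton and steam. Non-binding: loom time (13 unused), dye (7 unused).
By complementary slackness, y = 0 for the non-binding constraints.
Dual feasibility on the basic columns requires 2·y_cotton + 3·y_steam = 8, 6·y_cotton + 6·y_steam = 21.
→ y_cotton = 2.5 and y_steam = 1.
Shadow price of steam = 1.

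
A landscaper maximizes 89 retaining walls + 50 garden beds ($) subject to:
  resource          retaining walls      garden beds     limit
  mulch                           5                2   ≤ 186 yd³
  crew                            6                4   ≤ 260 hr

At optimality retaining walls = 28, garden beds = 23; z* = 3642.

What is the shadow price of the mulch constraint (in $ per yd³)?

7

At the optimum: mulch uses 186 of 186 (binding); crew uses 260 of 260 (binding).
The binding rows give the dual system: 5·y_mulch + 6·y_crew = 89 and 2·y_mulch + 4·y_crew = 50.
This yields shadow prices y_mulch = 7, y_crew = 9.
Shadow price of mulch = 7.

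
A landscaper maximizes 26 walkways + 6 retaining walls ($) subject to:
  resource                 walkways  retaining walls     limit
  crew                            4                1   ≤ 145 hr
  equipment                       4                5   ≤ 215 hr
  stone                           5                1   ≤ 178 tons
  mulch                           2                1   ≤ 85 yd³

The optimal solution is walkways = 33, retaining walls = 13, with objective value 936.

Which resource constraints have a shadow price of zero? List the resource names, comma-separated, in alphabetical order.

equipment, mulch

crew: 145/145 (binding)
equipment: 197/215 (slack 18)
stone: 178/178 (binding)
mulch: 79/85 (slack 6)
By complementary slackness, a constraint with positive slack has shadow price 0 → equipment, mulch.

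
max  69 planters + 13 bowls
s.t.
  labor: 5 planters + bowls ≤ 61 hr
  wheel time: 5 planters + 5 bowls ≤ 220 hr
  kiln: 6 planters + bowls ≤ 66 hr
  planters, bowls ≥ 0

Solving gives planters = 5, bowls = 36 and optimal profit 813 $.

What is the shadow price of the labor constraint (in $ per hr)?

9

Check each constraint at x*: labor 61/61 (tight); wheel time 205/220 (slack 15); kiln 66/66 (tight).
Slack constraints have shadow price 0 (complementary slackness).
The binding rows give the dual system: 5·y_labor + 6·y_kiln = 69 and 1·y_labor + 1·y_kiln = 13.
→ y_labor = 9 and y_kiln = 4.
Shadow price of labor = 9.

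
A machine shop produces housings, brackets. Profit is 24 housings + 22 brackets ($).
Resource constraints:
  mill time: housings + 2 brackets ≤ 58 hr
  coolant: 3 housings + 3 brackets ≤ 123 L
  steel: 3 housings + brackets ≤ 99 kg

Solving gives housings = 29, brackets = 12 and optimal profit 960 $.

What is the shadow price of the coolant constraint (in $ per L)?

7

Check each constraint at x*: mill time 53/58 (slack 5); coolant 123/123 (tight); steel 99/99 (tight).
Since mill time is not tight, its dual is 0.
From A_Bᵀ y = c: 3·y_coolant + 3·y_steel = 24; 3·y_coolant + 1·y_steel = 22.
This yields shadow prices y_coolant = 7, y_steel = 1.
Shadow price of coolant = 7.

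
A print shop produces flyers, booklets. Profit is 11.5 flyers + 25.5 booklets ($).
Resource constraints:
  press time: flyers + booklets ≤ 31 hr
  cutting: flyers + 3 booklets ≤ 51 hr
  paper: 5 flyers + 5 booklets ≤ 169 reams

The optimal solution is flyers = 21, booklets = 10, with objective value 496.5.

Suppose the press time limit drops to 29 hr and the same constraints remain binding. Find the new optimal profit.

At the optimum: press time uses 31 of 31 (binding); cutting uses 51 of 51 (binding); paper uses 155 of 169 (slack = 14).
By complementary slackness, y = 0 for the non-binding constraint.
Dual feasibility on the basic columns requires 1·y_press time + 1·y_cutting = 11.5, 1·y_press time + 3·y_cutting = 25.5.
This yields shadow prices y_press time = 4.5, y_cutting = 7.
Δz = y_press time·Δb = 4.5 × (-2) = -9, so new z* = 496.5 − 9 = 487.5.

487.5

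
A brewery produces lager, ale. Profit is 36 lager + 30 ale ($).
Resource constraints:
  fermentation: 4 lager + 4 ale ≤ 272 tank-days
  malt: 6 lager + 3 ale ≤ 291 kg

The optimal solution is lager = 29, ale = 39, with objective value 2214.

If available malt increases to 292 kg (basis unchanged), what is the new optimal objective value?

Check each constraint at x*: fermentation 272/272 (tight); malt 291/291 (tight).
Dual feasibility on the basic columns requires 4·y_fermentation + 6·y_malt = 36, 4·y_fermentation + 3·y_malt = 30.
Solving: y_fermentation = 6, y_malt = 2.
Δz = y_malt·Δb = 2 × (1) = 2, so new z* = 2214 + 2 = 2216.

2216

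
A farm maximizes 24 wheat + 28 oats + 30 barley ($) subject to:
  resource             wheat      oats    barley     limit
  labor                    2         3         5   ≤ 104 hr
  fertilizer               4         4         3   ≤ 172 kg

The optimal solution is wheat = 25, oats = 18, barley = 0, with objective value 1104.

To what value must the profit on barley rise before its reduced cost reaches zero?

Both labor and fertilizer are binding at x*.
The binding rows give the dual system: 2·y_labor + 4·y_fertilizer = 24 and 3·y_labor + 4·y_fertilizer = 28.
This yields shadow prices y_labor = 4, y_fertilizer = 4.
barley enters the basis when its profit ≥ yᵀa₃ = 4·5 + 4·3 = 32.

32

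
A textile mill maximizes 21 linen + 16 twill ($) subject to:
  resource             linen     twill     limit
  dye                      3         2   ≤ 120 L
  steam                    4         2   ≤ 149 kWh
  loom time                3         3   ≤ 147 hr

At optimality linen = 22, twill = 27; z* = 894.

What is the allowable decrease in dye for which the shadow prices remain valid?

Binding constraints: dye, loom time. The basis is B = [[3,2],[3,3]] with det 3.
Per unit decrease in dye, x* moves by d = (-1, 1).
The basis stays optimal until linen reaches 0; allowable decrease = 22 L.

22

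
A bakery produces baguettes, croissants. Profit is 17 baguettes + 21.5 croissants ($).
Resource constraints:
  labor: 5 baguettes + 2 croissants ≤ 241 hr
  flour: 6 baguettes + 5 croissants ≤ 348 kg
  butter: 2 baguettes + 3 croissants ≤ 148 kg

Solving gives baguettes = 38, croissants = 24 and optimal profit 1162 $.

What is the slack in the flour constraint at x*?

flour used = 6·38 + 5·24 = 348; slack = 348 − 348 = 0.

0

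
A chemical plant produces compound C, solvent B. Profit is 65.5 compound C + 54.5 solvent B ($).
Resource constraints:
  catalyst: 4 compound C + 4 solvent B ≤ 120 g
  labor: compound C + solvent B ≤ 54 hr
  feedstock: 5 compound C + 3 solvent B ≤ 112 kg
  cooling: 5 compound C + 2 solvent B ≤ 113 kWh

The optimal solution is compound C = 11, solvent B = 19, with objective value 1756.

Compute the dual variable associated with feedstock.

5.5

Binding: catalyst and feedstock. Non-binding: labor (24 unused), cooling (20 unused).
Since labor, cooling are not tight, their duals are 0.
From A_Bᵀ y = c: 4·y_catalyst + 5·y_feedstock = 65.5; 4·y_catalyst + 3·y_feedstock = 54.5.
Solving: y_catalyst = 9.5, y_feedstock = 5.5.
Shadow price of feedstock = 5.5.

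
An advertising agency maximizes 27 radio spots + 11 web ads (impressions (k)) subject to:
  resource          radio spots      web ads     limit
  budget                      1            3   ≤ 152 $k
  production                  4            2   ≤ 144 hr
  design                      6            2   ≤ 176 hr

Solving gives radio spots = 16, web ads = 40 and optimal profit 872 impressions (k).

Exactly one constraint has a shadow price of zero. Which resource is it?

budget

budget: 136/152 (slack 16)
production: 144/144 (binding)
design: 176/176 (binding)
By complementary slackness, a constraint with positive slack has shadow price 0 → budget.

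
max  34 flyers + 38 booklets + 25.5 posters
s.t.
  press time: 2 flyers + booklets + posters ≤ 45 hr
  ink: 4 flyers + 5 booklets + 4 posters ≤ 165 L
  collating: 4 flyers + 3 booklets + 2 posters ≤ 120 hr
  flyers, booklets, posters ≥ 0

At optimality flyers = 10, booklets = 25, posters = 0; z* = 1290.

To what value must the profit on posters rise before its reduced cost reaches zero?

At the optimum: press time uses 45 of 45 (binding); ink uses 165 of 165 (binding); collating uses 115 of 120 (slack = 5).
Since collating is not tight, its dual is 0.
The binding rows give the dual system: 2·y_press time + 4·y_ink = 34 and 1·y_press time + 5·y_ink = 38.
Solving: y_press time = 3, y_ink = 7.
posters enters the basis when its profit ≥ yᵀa₃ = 3·1 + 7·4 = 31.

31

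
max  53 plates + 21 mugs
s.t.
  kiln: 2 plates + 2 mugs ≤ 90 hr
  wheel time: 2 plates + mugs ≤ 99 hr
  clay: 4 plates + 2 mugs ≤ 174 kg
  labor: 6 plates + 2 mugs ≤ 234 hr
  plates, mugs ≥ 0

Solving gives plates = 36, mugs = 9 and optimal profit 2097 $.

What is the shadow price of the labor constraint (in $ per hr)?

Binding: kiln and labor. Non-binding: wheel time (18 unused), clay (12 unused).
Since wheel time, clay are not tight, their duals are 0.
The binding rows give the dual system: 2·y_kiln + 6·y_labor = 53 and 2·y_kiln + 2·y_labor = 21.
Solving: y_kiln = 2.5, y_labor = 8.
Shadow price of labor = 8.

8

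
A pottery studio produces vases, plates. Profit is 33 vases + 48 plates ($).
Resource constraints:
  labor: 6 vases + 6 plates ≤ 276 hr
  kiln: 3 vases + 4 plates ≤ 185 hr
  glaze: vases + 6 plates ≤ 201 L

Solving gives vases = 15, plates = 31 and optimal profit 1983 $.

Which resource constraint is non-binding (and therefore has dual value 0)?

kiln

labor: 276/276 (binding)
kiln: 169/185 (slack 16)
glaze: 201/201 (binding)
By complementary slackness, a constraint with positive slack has shadow price 0 → kiln.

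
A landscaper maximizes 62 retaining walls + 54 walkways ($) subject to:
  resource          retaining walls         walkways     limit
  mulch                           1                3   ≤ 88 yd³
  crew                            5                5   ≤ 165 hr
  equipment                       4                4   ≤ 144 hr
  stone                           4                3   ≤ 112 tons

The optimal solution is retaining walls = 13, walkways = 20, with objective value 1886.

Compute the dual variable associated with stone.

8

Check each constraint at x*: mulch 73/88 (slack 15); crew 165/165 (tight); equipment 132/144 (slack 12); stone 112/112 (tight).
Since mulch, equipment are not tight, their duals are 0.
The binding rows give the dual system: 5·y_crew + 4·y_stone = 62 and 5·y_crew + 3·y_stone = 54.
→ y_crew = 6 and y_stone = 8.
Shadow price of stone = 8.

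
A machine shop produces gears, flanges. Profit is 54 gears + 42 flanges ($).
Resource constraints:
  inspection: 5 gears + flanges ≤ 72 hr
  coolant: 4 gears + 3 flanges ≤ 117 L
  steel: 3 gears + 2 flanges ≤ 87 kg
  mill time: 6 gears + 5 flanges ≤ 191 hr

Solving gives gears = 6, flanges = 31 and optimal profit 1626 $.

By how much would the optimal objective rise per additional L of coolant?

Check each constraint at x*: inspection 61/72 (slack 11); coolant 117/117 (tight); steel 80/87 (slack 7); mill time 191/191 (tight).
Since inspection, steel are not tight, their duals are 0.
The binding rows give the dual system: 4·y_coolant + 6·y_mill time = 54 and 3·y_coolant + 5·y_mill time = 42.
Solving: y_coolant = 9, y_mill time = 3.
Shadow price of coolant = 9.

9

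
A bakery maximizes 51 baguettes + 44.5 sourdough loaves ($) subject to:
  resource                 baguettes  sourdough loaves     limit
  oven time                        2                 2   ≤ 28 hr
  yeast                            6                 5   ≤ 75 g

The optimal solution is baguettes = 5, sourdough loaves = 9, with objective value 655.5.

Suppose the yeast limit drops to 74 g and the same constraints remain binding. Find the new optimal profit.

Both oven time and yeast are binding at x*.
Dual feasibility on the basic columns requires 2·y_oven time + 6·y_yeast = 51, 2·y_oven time + 5·y_yeast = 44.5.
This yields shadow prices y_oven time = 6, y_yeast = 6.5.
Δz = y_yeast·Δb = 6.5 × (-1) = -6.5, so new z* = 655.5 − 6.5 = 649.

649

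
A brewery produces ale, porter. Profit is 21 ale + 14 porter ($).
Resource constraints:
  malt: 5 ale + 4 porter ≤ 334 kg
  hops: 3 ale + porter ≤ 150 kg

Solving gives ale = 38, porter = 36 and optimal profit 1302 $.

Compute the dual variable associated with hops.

At the optimum: malt uses 334 of 334 (binding); hops uses 150 of 150 (binding).
From A_Bᵀ y = c: 5·y_malt + 3·y_hops = 21; 4·y_malt + 1·y_hops = 14.
This yields shadow prices y_malt = 3, y_hops = 2.
Shadow price of hops = 2.

2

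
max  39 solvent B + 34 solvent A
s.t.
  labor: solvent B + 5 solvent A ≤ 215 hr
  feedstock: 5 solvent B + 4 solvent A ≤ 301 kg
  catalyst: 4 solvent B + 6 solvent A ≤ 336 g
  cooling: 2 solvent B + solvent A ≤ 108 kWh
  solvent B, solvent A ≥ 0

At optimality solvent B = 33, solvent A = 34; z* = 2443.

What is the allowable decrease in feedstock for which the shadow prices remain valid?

Binding constraints: feedstock, catalyst. The basis is B = [[5,4],[4,6]] with det 14.
Per unit decrease in feedstock, x* moves by d = (-0.4286, 0.2857).
The basis stays optimal until labor becomes binding; allowable decrease = 12 kg.

12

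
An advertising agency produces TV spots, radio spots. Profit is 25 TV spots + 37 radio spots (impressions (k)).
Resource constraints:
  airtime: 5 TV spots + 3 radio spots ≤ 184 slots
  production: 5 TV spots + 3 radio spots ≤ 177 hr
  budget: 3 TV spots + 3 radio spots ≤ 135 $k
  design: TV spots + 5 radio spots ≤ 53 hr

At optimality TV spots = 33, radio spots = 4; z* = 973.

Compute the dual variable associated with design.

5

Binding: production and design. Non-binding: airtime (7 unused), budget (24 unused).
Since airtime, budget are not tight, their duals are 0.
From A_Bᵀ y = c: 5·y_production + 1·y_design = 25; 3·y_production + 5·y_design = 37.
→ y_production = 4 and y_design = 5.
Shadow price of design = 5.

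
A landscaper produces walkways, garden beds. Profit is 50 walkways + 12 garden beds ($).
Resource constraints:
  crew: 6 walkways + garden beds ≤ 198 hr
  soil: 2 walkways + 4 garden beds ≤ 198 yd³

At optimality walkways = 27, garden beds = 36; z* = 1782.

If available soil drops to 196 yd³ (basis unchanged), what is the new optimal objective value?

Check each constraint at x*: crew 198/198 (tight); soil 198/198 (tight).
From A_Bᵀ y = c: 6·y_crew + 2·y_soil = 50; 1·y_crew + 4·y_soil = 12.
This yields shadow prices y_crew = 8, y_soil = 1.
Δz = y_soil·Δb = 1 × (-2) = -2, so new z* = 1782 − 2 = 1780.

1780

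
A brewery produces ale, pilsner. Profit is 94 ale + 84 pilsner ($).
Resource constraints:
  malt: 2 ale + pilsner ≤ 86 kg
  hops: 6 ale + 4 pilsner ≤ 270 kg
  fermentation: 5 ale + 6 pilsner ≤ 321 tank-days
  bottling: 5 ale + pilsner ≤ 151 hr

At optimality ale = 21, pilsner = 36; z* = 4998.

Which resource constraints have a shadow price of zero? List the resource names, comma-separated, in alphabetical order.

bottling, malt

malt: 78/86 (slack 8)
hops: 270/270 (binding)
fermentation: 321/321 (binding)
bottling: 141/151 (slack 10)
By complementary slackness, a constraint with positive slack has shadow price 0 → bottling, malt.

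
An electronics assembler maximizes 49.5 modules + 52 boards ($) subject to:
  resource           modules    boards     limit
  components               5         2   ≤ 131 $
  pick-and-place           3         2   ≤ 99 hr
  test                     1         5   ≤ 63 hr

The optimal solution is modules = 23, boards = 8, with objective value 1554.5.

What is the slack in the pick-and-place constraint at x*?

14

pick-and-place used = 3·23 + 2·8 = 85; slack = 99 − 85 = 14.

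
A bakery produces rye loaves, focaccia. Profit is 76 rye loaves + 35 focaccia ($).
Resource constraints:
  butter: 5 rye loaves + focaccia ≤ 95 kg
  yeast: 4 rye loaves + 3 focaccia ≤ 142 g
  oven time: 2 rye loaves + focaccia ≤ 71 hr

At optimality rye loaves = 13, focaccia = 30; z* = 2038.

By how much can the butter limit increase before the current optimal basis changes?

Binding constraints: butter, yeast. The basis is B = [[5,1],[4,3]] with det 11.
Per unit increase in butter, x* moves by d = (0.2727, -0.3636).
The basis stays optimal until focaccia reaches 0; allowable increase = 82.5 kg.

82.5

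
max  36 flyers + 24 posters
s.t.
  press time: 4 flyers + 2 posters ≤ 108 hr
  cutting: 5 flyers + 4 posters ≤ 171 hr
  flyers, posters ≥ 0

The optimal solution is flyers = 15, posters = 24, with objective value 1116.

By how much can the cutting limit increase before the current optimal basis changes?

45

Binding constraints: press time, cutting. The basis is B = [[4,2],[5,4]] with det 6.
Per unit increase in cutting, x* moves by d = (-0.3333, 0.6667).
The basis stays optimal until flyers reaches 0; allowable increase = 45 hr.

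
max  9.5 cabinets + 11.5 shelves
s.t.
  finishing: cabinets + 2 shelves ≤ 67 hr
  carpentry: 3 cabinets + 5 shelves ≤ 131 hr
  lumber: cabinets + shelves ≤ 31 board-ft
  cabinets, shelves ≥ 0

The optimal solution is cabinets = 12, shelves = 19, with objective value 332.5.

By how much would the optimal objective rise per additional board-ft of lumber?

6.5

Check each constraint at x*: finishing 50/67 (slack 17); carpentry 131/131 (tight); lumber 31/31 (tight).
By complementary slackness, y = 0 for the non-binding constraint.
Dual feasibility on the basic columns requires 3·y_carpentry + 1·y_lumber = 9.5, 5·y_carpentry + 1·y_lumber = 11.5.
Solving: y_carpentry = 1, y_lumber = 6.5.
Shadow price of lumber = 6.5.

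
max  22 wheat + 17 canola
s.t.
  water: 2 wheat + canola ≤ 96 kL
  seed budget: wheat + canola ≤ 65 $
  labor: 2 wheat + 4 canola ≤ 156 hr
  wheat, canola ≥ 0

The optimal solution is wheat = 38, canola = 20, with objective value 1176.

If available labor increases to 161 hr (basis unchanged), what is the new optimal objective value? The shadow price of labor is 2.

1186

Δb = 5, so new z* = 1176 + (2)·(5) = 1176 + 10 = 1186.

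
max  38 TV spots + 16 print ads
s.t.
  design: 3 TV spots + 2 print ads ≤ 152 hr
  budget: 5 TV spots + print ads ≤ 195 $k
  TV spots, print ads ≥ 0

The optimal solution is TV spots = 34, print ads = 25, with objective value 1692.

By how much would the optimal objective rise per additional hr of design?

6

Both design and budget are binding at x*.
From A_Bᵀ y = c: 3·y_design + 5·y_budget = 38; 2·y_design + 1·y_budget = 16.
Solving: y_design = 6, y_budget = 4.
Shadow price of design = 6.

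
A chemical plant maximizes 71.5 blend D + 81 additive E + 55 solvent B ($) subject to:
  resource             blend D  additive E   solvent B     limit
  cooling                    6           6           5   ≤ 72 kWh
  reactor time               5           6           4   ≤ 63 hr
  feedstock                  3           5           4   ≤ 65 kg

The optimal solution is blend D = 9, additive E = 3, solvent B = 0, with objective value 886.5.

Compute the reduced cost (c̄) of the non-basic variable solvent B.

-3

Binding: cooling and reactor time. Non-binding: feedstock (23 unused).
By complementary slackness, y = 0 for the non-binding constraint.
Dual feasibility on the basic columns requires 6·y_cooling + 5·y_reactor time = 71.5, 6·y_cooling + 6·y_reactor time = 81.
This yields shadow prices y_cooling = 4, y_reactor time = 9.5.
Reduced cost of solvent B: c₃ − yᵀa₃ = 55 − (4·5 + 9.5·4) = 55 − 58 = -3.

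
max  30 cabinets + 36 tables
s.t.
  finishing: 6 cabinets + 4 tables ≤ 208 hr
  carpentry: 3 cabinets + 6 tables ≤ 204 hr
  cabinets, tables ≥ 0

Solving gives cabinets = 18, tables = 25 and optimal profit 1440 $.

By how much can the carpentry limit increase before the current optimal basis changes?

108

Binding constraints: finishing, carpentry. The basis is B = [[6,4],[3,6]] with det 24.
Per unit increase in carpentry, x* moves by d = (-0.1667, 0.25).
The basis stays optimal until cabinets reaches 0; allowable increase = 108 hr.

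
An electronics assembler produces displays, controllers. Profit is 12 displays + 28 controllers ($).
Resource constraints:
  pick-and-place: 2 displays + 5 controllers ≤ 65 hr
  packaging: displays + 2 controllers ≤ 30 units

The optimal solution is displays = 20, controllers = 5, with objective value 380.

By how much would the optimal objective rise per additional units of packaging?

Check each constraint at x*: pick-and-place 65/65 (tight); packaging 30/30 (tight).
From A_Bᵀ y = c: 2·y_pick-and-place + 1·y_packaging = 12; 5·y_pick-and-place + 2·y_packaging = 28.
This yields shadow prices y_pick-and-place = 4, y_packaging = 4.
Shadow price of packaging = 4.

4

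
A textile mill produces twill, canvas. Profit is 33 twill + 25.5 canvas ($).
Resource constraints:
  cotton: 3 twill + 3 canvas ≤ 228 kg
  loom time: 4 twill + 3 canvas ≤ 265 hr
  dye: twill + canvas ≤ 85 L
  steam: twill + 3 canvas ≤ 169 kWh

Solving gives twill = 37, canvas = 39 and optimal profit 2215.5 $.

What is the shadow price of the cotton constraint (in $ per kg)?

1

At the optimum: cotton uses 228 of 228 (binding); loom time uses 265 of 265 (binding); dye uses 76 of 85 (slack = 9); steam uses 154 of 169 (slack = 15).
Since dye, steam are not tight, their duals are 0.
From A_Bᵀ y = c: 3·y_cotton + 4·y_loom time = 33; 3·y_cotton + 3·y_loom time = 25.5.
This yields shadow prices y_cotton = 1, y_loom time = 7.5.
Shadow price of cotton = 1.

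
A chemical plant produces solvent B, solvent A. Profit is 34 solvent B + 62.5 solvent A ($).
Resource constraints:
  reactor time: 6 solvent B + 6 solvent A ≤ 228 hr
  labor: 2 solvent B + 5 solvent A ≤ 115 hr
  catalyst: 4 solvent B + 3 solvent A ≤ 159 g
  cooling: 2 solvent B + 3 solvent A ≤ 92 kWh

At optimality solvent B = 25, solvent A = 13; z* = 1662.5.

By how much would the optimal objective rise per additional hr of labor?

9.5

Check each constraint at x*: reactor time 228/228 (tight); labor 115/115 (tight); catalyst 139/159 (slack 20); cooling 89/92 (slack 3).
Since catalyst, cooling are not tight, their duals are 0.
The binding rows give the dual system: 6·y_reactor time + 2·y_labor = 34 and 6·y_reactor time + 5·y_labor = 62.5.
Solving: y_reactor time = 2.5, y_labor = 9.5.
Shadow price of labor = 9.5.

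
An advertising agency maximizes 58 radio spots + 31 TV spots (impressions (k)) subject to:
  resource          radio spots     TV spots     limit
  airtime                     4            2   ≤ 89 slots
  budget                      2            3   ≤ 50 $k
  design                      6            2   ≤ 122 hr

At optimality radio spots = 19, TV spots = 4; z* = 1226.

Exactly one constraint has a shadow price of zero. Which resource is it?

airtime: 84/89 (slack 5)
budget: 50/50 (binding)
design: 122/122 (binding)
By complementary slackness, a constraint with positive slack has shadow price 0 → airtime.

airtime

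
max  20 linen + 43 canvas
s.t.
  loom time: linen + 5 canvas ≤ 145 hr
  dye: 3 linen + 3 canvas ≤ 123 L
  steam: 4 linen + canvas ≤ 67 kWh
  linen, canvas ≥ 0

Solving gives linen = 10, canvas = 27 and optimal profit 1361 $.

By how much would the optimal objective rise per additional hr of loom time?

8

At the optimum: loom time uses 145 of 145 (binding); dye uses 111 of 123 (slack = 12); steam uses 67 of 67 (binding).
Since dye is not tight, its dual is 0.
From A_Bᵀ y = c: 1·y_loom time + 4·y_steam = 20; 5·y_loom time + 1·y_steam = 43.
Solving: y_loom time = 8, y_steam = 3.
Shadow price of loom time = 8.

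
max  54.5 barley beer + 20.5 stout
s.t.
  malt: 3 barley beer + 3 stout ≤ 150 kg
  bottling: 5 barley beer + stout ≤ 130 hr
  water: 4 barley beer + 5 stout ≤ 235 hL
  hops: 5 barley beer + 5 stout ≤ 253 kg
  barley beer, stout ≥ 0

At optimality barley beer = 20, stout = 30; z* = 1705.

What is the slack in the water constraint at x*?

water used = 4·20 + 5·30 = 230; slack = 235 − 230 = 5.

5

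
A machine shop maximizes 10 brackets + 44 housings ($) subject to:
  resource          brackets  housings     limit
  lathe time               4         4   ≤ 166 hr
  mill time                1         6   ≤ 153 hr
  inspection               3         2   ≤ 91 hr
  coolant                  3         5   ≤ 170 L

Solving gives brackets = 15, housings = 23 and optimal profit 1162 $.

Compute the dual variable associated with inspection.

Binding: mill time and inspection. Non-binding: lathe time (14 unused), coolant (10 unused).
Slack constraints have shadow price 0 (complementary slackness).
From A_Bᵀ y = c: 1·y_mill time + 3·y_inspection = 10; 6·y_mill time + 2·y_inspection = 44.
→ y_mill time = 7 and y_inspection = 1.
Shadow price of inspection = 1.

1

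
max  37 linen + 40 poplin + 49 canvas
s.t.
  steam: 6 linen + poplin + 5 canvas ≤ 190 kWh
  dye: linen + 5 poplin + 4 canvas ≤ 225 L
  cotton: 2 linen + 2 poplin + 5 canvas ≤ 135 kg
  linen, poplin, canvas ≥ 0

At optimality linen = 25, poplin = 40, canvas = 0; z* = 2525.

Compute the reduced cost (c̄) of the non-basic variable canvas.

At the optimum: steam uses 190 of 190 (binding); dye uses 225 of 225 (binding); cotton uses 130 of 135 (slack = 5).
Slack constraints have shadow price 0 (complementary slackness).
From A_Bᵀ y = c: 6·y_steam + 1·y_dye = 37; 1·y_steam + 5·y_dye = 40.
Solving: y_steam = 5, y_dye = 7.
Reduced cost of canvas: c₃ − yᵀa₃ = 49 − (5·5 + 7·4) = 49 − 53 = -4.

-4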